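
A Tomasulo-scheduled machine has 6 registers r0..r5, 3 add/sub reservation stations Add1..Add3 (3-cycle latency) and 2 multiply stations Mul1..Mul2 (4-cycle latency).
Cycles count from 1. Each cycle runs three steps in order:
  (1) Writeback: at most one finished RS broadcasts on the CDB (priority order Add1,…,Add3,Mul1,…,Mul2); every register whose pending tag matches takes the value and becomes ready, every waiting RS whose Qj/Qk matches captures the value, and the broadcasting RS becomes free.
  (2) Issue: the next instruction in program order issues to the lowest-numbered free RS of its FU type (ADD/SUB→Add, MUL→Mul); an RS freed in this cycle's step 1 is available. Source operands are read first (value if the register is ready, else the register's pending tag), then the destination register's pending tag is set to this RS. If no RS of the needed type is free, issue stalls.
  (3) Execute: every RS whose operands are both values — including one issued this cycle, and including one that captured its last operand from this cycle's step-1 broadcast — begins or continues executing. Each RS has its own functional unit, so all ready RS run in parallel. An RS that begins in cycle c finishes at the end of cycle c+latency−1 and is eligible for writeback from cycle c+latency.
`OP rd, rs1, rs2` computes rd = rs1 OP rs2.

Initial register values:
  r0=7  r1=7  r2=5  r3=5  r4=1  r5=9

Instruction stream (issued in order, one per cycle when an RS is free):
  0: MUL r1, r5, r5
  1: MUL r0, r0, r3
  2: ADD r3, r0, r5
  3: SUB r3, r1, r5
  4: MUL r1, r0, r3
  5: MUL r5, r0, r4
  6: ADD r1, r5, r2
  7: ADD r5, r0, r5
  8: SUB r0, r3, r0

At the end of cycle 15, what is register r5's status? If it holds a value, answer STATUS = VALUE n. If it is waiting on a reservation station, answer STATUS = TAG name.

cycle 1: issue MUL r1<-Mul1 // r0:7,r1:Mul1,r2:5,r3:5,r4:1,r5:9
cycle 2: issue MUL r0<-Mul2 // r0:Mul2,r1:Mul1,r2:5,r3:5,r4:1,r5:9
cycle 3: issue ADD r3<-Add1 // r0:Mul2,r1:Mul1,r2:5,r3:Add1,r4:1,r5:9
cycle 4: issue SUB r3<-Add2 // r0:Mul2,r1:Mul1,r2:5,r3:Add2,r4:1,r5:9
cycle 5: CDB Mul1=81; issue MUL r1<-Mul1 // r0:Mul2,r1:Mul1,r2:5,r3:Add2,r4:1,r5:9
cycle 6: CDB Mul2=35; issue MUL r5<-Mul2 // r0:35,r1:Mul1,r2:5,r3:Add2,r4:1,r5:Mul2
cycle 7: issue ADD r1<-Add3 // r0:35,r1:Add3,r2:5,r3:Add2,r4:1,r5:Mul2
cycle 8: CDB Add2=72; issue ADD r5<-Add2 // r0:35,r1:Add3,r2:5,r3:72,r4:1,r5:Add2
cycle 9: CDB Add1=44; issue SUB r0<-Add1 // r0:Add1,r1:Add3,r2:5,r3:72,r4:1,r5:Add2
cycle 10: CDB Mul2=35 // r0:Add1,r1:Add3,r2:5,r3:72,r4:1,r5:Add2
cycle 11: - // r0:Add1,r1:Add3,r2:5,r3:72,r4:1,r5:Add2
cycle 12: CDB Add1=37 // r0:37,r1:Add3,r2:5,r3:72,r4:1,r5:Add2
cycle 13: CDB Add2=70 // r0:37,r1:Add3,r2:5,r3:72,r4:1,r5:70
cycle 14: CDB Add3=40 // r0:37,r1:40,r2:5,r3:72,r4:1,r5:70
cycle 15: CDB Mul1=2520 // r0:37,r1:40,r2:5,r3:72,r4:1,r5:70

STATUS = VALUE 70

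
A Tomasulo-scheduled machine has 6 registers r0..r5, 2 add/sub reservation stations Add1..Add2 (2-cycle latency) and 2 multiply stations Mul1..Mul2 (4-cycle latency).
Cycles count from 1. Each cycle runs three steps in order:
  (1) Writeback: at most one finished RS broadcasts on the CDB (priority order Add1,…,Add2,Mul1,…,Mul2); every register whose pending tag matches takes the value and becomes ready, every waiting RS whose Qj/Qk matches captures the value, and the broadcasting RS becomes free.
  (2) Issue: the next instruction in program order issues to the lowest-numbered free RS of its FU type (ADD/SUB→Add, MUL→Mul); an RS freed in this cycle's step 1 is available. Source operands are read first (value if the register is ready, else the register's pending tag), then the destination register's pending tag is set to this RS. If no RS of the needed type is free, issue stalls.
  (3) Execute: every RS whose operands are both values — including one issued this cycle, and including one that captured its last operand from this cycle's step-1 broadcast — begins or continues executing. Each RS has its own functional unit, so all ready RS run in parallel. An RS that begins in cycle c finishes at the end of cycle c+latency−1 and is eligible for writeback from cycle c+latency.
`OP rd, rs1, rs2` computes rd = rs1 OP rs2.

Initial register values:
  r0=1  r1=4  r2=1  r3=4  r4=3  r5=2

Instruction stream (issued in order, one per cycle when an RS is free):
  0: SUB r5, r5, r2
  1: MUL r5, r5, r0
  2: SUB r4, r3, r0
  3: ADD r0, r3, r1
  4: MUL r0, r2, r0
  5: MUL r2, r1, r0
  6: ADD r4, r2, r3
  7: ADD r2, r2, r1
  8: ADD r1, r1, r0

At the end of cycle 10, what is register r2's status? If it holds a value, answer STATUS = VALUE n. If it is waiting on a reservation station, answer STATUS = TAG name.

STATUS = TAG Add2

  c1: issue SUB r5<-Add1  regs: r0:1,r1:4,r2:1,r3:4,r4:3,r5:Add1
  c2: issue MUL r5<-Mul1  regs: r0:1,r1:4,r2:1,r3:4,r4:3,r5:Mul1
  c3: CDB Add1=1; issue SUB r4<-Add1  regs: r0:1,r1:4,r2:1,r3:4,r4:Add1,r5:Mul1
  c4: issue ADD r0<-Add2  regs: r0:Add2,r1:4,r2:1,r3:4,r4:Add1,r5:Mul1
  c5: CDB Add1=3; issue MUL r0<-Mul2  regs: r0:Mul2,r1:4,r2:1,r3:4,r4:3,r5:Mul1
  c6: CDB Add2=8; stall  regs: r0:Mul2,r1:4,r2:1,r3:4,r4:3,r5:Mul1
  c7: CDB Mul1=1; issue MUL r2<-Mul1  regs: r0:Mul2,r1:4,r2:Mul1,r3:4,r4:3,r5:1
  c8: issue ADD r4<-Add1  regs: r0:Mul2,r1:4,r2:Mul1,r3:4,r4:Add1,r5:1
  c9: issue ADD r2<-Add2  regs: r0:Mul2,r1:4,r2:Add2,r3:4,r4:Add1,r5:1
  c10: CDB Mul2=8; stall  regs: r0:8,r1:4,r2:Add2,r3:4,r4:Add1,r5:1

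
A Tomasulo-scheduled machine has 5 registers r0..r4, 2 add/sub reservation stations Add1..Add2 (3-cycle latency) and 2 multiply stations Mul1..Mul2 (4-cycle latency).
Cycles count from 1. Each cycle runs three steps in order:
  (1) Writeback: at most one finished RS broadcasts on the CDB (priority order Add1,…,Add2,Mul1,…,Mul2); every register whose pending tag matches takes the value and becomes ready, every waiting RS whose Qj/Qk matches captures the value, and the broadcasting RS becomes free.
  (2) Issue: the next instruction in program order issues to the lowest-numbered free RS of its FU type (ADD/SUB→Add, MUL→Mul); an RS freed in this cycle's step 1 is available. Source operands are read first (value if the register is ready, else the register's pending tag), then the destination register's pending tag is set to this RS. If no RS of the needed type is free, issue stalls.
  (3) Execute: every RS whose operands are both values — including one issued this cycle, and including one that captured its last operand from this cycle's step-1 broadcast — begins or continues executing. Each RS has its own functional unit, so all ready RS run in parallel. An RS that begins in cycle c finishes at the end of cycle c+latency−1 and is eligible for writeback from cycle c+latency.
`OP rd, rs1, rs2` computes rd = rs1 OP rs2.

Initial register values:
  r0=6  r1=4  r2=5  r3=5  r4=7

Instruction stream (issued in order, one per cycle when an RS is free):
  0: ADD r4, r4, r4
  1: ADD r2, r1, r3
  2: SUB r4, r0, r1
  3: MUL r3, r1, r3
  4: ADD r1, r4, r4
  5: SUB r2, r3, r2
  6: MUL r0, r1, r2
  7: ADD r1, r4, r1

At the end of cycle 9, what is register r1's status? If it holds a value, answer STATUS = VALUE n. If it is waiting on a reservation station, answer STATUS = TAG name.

STATUS = TAG Add2

  c1: issue ADD r4<-Add1  regs: r0:6,r1:4,r2:5,r3:5,r4:Add1
  c2: issue ADD r2<-Add2  regs: r0:6,r1:4,r2:Add2,r3:5,r4:Add1
  c3: stall  regs: r0:6,r1:4,r2:Add2,r3:5,r4:Add1
  c4: CDB Add1=14; issue SUB r4<-Add1  regs: r0:6,r1:4,r2:Add2,r3:5,r4:Add1
  c5: CDB Add2=9; issue MUL r3<-Mul1  regs: r0:6,r1:4,r2:9,r3:Mul1,r4:Add1
  c6: issue ADD r1<-Add2  regs: r0:6,r1:Add2,r2:9,r3:Mul1,r4:Add1
  c7: CDB Add1=2; issue SUB r2<-Add1  regs: r0:6,r1:Add2,r2:Add1,r3:Mul1,r4:2
  c8: issue MUL r0<-Mul2  regs: r0:Mul2,r1:Add2,r2:Add1,r3:Mul1,r4:2
  c9: CDB Mul1=20; stall  regs: r0:Mul2,r1:Add2,r2:Add1,r3:20,r4:2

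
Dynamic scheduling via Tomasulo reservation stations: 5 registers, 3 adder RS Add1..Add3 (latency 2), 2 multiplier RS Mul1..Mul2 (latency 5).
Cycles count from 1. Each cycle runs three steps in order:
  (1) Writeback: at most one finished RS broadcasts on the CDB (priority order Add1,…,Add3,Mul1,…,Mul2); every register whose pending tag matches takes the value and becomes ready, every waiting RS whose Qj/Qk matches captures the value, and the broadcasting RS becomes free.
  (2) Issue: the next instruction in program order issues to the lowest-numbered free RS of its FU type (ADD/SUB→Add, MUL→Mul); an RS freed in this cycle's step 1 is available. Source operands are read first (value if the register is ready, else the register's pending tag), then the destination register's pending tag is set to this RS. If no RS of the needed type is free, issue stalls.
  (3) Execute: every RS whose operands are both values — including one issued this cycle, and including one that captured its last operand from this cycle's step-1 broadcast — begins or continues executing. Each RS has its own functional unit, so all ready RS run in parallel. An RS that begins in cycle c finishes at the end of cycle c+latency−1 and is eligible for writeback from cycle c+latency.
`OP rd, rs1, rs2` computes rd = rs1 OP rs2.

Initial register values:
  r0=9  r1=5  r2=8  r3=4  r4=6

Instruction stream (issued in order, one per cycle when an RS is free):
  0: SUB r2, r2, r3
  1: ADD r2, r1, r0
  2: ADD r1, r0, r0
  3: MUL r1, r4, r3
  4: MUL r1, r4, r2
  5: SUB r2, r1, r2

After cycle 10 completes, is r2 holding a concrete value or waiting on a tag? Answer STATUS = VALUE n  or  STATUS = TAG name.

  c1: issue SUB r2<-Add1  regs: r0:9,r1:5,r2:Add1,r3:4,r4:6
  c2: issue ADD r2<-Add2  regs: r0:9,r1:5,r2:Add2,r3:4,r4:6
  c3: CDB Add1=4; issue ADD r1<-Add1  regs: r0:9,r1:Add1,r2:Add2,r3:4,r4:6
  c4: CDB Add2=14; issue MUL r1<-Mul1  regs: r0:9,r1:Mul1,r2:14,r3:4,r4:6
  c5: CDB Add1=18; issue MUL r1<-Mul2  regs: r0:9,r1:Mul2,r2:14,r3:4,r4:6
  c6: issue SUB r2<-Add1  regs: r0:9,r1:Mul2,r2:Add1,r3:4,r4:6
  c7: -  regs: r0:9,r1:Mul2,r2:Add1,r3:4,r4:6
  c8: -  regs: r0:9,r1:Mul2,r2:Add1,r3:4,r4:6
  c9: CDB Mul1=24  regs: r0:9,r1:Mul2,r2:Add1,r3:4,r4:6
  c10: CDB Mul2=84  regs: r0:9,r1:84,r2:Add1,r3:4,r4:6

STATUS = TAG Add1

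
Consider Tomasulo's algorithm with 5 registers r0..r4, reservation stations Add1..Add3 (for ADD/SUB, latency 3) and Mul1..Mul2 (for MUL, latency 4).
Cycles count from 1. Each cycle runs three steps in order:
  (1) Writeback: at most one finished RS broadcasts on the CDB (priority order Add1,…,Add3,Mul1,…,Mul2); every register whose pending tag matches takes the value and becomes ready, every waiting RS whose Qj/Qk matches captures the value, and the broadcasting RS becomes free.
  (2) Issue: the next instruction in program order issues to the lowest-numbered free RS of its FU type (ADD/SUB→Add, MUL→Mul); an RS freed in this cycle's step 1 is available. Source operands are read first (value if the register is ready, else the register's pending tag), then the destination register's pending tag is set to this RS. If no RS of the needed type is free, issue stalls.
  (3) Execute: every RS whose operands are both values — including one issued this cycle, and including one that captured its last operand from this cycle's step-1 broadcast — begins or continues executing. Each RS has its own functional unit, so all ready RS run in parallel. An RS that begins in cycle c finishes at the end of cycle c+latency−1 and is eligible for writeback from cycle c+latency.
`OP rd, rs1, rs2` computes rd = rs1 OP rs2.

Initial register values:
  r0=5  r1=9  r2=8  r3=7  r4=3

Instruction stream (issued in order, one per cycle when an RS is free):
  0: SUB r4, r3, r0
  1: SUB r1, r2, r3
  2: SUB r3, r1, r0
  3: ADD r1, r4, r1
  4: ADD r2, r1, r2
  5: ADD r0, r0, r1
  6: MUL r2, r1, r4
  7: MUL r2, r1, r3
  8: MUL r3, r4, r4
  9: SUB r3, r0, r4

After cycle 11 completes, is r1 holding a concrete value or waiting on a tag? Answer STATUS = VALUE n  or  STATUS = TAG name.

STATUS = VALUE 3

  c1: issue SUB r4<-Add1  regs: r0:5,r1:9,r2:8,r3:7,r4:Add1
  c2: issue SUB r1<-Add2  regs: r0:5,r1:Add2,r2:8,r3:7,r4:Add1
  c3: issue SUB r3<-Add3  regs: r0:5,r1:Add2,r2:8,r3:Add3,r4:Add1
  c4: CDB Add1=2; issue ADD r1<-Add1  regs: r0:5,r1:Add1,r2:8,r3:Add3,r4:2
  c5: CDB Add2=1; issue ADD r2<-Add2  regs: r0:5,r1:Add1,r2:Add2,r3:Add3,r4:2
  c6: stall  regs: r0:5,r1:Add1,r2:Add2,r3:Add3,r4:2
  c7: stall  regs: r0:5,r1:Add1,r2:Add2,r3:Add3,r4:2
  c8: CDB Add1=3; issue ADD r0<-Add1  regs: r0:Add1,r1:3,r2:Add2,r3:Add3,r4:2
  c9: CDB Add3=-4; issue MUL r2<-Mul1  regs: r0:Add1,r1:3,r2:Mul1,r3:-4,r4:2
  c10: issue MUL r2<-Mul2  regs: r0:Add1,r1:3,r2:Mul2,r3:-4,r4:2
  c11: CDB Add1=8; stall  regs: r0:8,r1:3,r2:Mul2,r3:-4,r4:2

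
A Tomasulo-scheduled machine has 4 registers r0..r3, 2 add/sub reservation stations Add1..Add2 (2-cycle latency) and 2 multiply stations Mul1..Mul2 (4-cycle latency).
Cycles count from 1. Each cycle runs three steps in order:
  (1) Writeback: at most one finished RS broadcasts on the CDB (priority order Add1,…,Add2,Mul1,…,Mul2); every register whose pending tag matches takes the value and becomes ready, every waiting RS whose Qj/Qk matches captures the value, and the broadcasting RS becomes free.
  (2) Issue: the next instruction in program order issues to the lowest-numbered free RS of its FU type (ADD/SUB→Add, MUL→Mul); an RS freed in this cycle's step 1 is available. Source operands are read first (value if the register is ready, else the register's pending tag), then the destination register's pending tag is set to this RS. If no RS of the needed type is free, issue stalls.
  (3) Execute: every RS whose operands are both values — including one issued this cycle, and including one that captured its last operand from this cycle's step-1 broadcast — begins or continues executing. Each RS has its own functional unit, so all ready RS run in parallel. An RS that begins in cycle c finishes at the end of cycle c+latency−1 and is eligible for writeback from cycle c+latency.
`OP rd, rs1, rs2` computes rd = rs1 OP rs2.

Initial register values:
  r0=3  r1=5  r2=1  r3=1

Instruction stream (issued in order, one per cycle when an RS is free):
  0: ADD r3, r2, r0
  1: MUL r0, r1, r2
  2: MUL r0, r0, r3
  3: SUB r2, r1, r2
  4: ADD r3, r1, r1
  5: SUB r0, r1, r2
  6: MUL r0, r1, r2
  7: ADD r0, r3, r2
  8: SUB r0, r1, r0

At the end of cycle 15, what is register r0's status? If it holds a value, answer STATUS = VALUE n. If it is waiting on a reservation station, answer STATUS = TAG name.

STATUS = VALUE -9

c1: issue ADD r3<-Add1 | r0:3,r1:5,r2:1,r3:Add1
c2: issue MUL r0<-Mul1 | r0:Mul1,r1:5,r2:1,r3:Add1
c3: CDB Add1=4; issue MUL r0<-Mul2 | r0:Mul2,r1:5,r2:1,r3:4
c4: issue SUB r2<-Add1 | r0:Mul2,r1:5,r2:Add1,r3:4
c5: issue ADD r3<-Add2 | r0:Mul2,r1:5,r2:Add1,r3:Add2
c6: CDB Add1=4; issue SUB r0<-Add1 | r0:Add1,r1:5,r2:4,r3:Add2
c7: CDB Add2=10; stall | r0:Add1,r1:5,r2:4,r3:10
c8: CDB Add1=1; stall | r0:1,r1:5,r2:4,r3:10
c9: CDB Mul1=5; issue MUL r0<-Mul1 | r0:Mul1,r1:5,r2:4,r3:10
c10: issue ADD r0<-Add1 | r0:Add1,r1:5,r2:4,r3:10
c11: issue SUB r0<-Add2 | r0:Add2,r1:5,r2:4,r3:10
c12: CDB Add1=14 | r0:Add2,r1:5,r2:4,r3:10
c13: CDB Mul1=20 | r0:Add2,r1:5,r2:4,r3:10
c14: CDB Add2=-9 | r0:-9,r1:5,r2:4,r3:10
c15: CDB Mul2=20 | r0:-9,r1:5,r2:4,r3:10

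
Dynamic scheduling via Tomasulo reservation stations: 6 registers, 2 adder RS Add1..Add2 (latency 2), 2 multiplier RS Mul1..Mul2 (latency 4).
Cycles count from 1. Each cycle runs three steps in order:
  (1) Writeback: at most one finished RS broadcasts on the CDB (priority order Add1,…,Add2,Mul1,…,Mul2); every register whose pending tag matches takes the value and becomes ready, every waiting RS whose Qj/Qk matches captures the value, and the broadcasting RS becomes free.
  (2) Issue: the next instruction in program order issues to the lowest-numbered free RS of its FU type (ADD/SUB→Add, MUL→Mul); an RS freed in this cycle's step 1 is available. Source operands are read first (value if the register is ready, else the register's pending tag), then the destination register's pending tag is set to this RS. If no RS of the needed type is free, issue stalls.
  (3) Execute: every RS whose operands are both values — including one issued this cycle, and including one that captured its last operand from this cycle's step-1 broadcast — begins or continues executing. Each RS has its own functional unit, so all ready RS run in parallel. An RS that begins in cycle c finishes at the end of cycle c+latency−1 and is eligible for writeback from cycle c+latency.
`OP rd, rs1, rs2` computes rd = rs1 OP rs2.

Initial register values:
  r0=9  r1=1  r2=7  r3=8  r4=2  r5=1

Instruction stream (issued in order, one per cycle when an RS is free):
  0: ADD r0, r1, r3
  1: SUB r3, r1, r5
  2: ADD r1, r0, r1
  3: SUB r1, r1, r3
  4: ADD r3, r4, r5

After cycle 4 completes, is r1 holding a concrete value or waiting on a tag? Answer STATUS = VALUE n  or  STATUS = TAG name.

STATUS = TAG Add2

cycle 1: issue ADD r0<-Add1 // r0:Add1,r1:1,r2:7,r3:8,r4:2,r5:1
cycle 2: issue SUB r3<-Add2 // r0:Add1,r1:1,r2:7,r3:Add2,r4:2,r5:1
cycle 3: CDB Add1=9; issue ADD r1<-Add1 // r0:9,r1:Add1,r2:7,r3:Add2,r4:2,r5:1
cycle 4: CDB Add2=0; issue SUB r1<-Add2 // r0:9,r1:Add2,r2:7,r3:0,r4:2,r5:1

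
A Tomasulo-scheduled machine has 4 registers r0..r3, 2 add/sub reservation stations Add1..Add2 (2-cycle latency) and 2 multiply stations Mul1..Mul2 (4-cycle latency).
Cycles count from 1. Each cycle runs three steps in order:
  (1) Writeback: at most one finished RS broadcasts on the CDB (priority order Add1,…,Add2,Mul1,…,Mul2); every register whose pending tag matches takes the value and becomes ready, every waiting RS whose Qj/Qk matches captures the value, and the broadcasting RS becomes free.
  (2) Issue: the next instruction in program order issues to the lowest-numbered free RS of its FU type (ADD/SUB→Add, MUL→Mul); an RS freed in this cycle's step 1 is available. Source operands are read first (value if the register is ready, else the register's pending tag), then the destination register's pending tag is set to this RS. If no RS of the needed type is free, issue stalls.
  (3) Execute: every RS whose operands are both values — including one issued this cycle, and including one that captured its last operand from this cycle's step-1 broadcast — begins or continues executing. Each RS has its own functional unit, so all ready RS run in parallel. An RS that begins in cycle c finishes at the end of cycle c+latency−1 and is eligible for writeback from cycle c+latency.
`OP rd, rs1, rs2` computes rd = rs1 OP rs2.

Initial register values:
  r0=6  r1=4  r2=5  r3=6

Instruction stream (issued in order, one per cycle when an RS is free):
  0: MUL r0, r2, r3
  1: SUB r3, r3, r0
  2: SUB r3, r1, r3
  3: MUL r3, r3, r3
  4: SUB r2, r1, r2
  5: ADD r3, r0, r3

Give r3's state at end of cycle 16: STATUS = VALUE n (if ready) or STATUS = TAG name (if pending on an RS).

STATUS = VALUE 814

c1: issue MUL r0<-Mul1 | r0:Mul1,r1:4,r2:5,r3:6
c2: issue SUB r3<-Add1 | r0:Mul1,r1:4,r2:5,r3:Add1
c3: issue SUB r3<-Add2 | r0:Mul1,r1:4,r2:5,r3:Add2
c4: issue MUL r3<-Mul2 | r0:Mul1,r1:4,r2:5,r3:Mul2
c5: CDB Mul1=30; stall | r0:30,r1:4,r2:5,r3:Mul2
c6: stall | r0:30,r1:4,r2:5,r3:Mul2
c7: CDB Add1=-24; issue SUB r2<-Add1 | r0:30,r1:4,r2:Add1,r3:Mul2
c8: stall | r0:30,r1:4,r2:Add1,r3:Mul2
c9: CDB Add1=-1; issue ADD r3<-Add1 | r0:30,r1:4,r2:-1,r3:Add1
c10: CDB Add2=28 | r0:30,r1:4,r2:-1,r3:Add1
c11: - | r0:30,r1:4,r2:-1,r3:Add1
c12: - | r0:30,r1:4,r2:-1,r3:Add1
c13: - | r0:30,r1:4,r2:-1,r3:Add1
c14: CDB Mul2=784 | r0:30,r1:4,r2:-1,r3:Add1
c15: - | r0:30,r1:4,r2:-1,r3:Add1
c16: CDB Add1=814 | r0:30,r1:4,r2:-1,r3:814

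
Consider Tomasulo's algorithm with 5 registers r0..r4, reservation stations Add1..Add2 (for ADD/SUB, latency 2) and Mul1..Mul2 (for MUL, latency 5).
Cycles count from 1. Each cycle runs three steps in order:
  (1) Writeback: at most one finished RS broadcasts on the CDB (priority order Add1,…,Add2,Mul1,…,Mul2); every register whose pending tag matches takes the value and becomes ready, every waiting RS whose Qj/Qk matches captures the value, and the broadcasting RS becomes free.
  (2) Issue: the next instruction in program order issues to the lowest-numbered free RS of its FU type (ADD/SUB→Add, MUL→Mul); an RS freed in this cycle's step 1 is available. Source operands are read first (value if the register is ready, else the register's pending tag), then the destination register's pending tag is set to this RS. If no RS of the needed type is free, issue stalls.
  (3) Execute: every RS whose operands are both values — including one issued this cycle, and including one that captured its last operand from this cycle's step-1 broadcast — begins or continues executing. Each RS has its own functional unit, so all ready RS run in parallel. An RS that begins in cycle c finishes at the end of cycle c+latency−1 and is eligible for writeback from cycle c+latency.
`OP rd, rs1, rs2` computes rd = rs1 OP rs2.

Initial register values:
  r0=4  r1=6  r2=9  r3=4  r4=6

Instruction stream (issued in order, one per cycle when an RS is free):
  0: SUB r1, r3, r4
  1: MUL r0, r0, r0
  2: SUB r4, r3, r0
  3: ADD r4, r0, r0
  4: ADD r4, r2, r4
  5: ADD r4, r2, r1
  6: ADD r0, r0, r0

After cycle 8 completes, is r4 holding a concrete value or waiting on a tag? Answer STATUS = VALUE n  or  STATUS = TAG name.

STATUS = TAG Add2

  c1: issue SUB r1<-Add1  regs: r0:4,r1:Add1,r2:9,r3:4,r4:6
  c2: issue MUL r0<-Mul1  regs: r0:Mul1,r1:Add1,r2:9,r3:4,r4:6
  c3: CDB Add1=-2; issue SUB r4<-Add1  regs: r0:Mul1,r1:-2,r2:9,r3:4,r4:Add1
  c4: issue ADD r4<-Add2  regs: r0:Mul1,r1:-2,r2:9,r3:4,r4:Add2
  c5: stall  regs: r0:Mul1,r1:-2,r2:9,r3:4,r4:Add2
  c6: stall  regs: r0:Mul1,r1:-2,r2:9,r3:4,r4:Add2
  c7: CDB Mul1=16; stall  regs: r0:16,r1:-2,r2:9,r3:4,r4:Add2
  c8: stall  regs: r0:16,r1:-2,r2:9,r3:4,r4:Add2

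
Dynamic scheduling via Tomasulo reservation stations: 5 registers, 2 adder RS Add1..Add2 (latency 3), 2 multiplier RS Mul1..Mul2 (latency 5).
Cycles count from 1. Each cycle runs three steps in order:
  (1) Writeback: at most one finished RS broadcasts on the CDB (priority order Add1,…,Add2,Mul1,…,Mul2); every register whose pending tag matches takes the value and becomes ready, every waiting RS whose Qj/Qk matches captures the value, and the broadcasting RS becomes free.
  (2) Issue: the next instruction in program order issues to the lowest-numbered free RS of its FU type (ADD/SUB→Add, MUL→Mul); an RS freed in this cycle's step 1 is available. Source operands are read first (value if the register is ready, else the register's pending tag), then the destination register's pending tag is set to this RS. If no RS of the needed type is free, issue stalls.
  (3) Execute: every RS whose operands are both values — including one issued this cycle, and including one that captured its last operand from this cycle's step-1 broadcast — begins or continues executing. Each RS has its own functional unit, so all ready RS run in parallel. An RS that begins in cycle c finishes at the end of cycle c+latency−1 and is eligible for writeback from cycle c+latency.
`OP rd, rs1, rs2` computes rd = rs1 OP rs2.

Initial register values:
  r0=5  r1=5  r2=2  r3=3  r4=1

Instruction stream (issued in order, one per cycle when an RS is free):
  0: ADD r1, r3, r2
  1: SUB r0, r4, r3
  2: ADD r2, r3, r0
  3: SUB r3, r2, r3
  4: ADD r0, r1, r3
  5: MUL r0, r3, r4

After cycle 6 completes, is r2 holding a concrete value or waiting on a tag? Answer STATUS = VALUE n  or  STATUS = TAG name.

STATUS = TAG Add1

  c1: issue ADD r1<-Add1  regs: r0:5,r1:Add1,r2:2,r3:3,r4:1
  c2: issue SUB r0<-Add2  regs: r0:Add2,r1:Add1,r2:2,r3:3,r4:1
  c3: stall  regs: r0:Add2,r1:Add1,r2:2,r3:3,r4:1
  c4: CDB Add1=5; issue ADD r2<-Add1  regs: r0:Add2,r1:5,r2:Add1,r3:3,r4:1
  c5: CDB Add2=-2; issue SUB r3<-Add2  regs: r0:-2,r1:5,r2:Add1,r3:Add2,r4:1
  c6: stall  regs: r0:-2,r1:5,r2:Add1,r3:Add2,r4:1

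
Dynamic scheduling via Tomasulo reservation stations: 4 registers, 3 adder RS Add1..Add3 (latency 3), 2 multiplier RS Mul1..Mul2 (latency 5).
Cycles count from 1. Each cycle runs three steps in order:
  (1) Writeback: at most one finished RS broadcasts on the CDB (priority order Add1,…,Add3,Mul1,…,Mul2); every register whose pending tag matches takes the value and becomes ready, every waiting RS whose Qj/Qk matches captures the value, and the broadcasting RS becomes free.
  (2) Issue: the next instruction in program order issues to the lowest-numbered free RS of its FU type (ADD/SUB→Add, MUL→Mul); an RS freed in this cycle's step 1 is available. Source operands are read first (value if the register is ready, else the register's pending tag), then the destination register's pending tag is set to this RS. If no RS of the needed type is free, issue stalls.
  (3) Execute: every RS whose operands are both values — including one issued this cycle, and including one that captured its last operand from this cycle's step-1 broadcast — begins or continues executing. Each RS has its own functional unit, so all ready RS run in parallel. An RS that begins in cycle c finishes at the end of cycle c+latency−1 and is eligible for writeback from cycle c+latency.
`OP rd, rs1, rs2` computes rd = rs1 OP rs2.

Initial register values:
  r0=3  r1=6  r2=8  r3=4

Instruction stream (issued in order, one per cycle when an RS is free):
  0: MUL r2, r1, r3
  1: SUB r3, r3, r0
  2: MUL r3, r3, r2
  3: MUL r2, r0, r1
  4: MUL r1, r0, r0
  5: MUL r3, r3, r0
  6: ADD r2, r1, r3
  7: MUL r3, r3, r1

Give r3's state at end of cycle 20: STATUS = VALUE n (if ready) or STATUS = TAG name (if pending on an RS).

cycle 1: issue MUL r2<-Mul1 // r0:3,r1:6,r2:Mul1,r3:4
cycle 2: issue SUB r3<-Add1 // r0:3,r1:6,r2:Mul1,r3:Add1
cycle 3: issue MUL r3<-Mul2 // r0:3,r1:6,r2:Mul1,r3:Mul2
cycle 4: stall // r0:3,r1:6,r2:Mul1,r3:Mul2
cycle 5: CDB Add1=1; stall // r0:3,r1:6,r2:Mul1,r3:Mul2
cycle 6: CDB Mul1=24; issue MUL r2<-Mul1 // r0:3,r1:6,r2:Mul1,r3:Mul2
cycle 7: stall // r0:3,r1:6,r2:Mul1,r3:Mul2
cycle 8: stall // r0:3,r1:6,r2:Mul1,r3:Mul2
cycle 9: stall // r0:3,r1:6,r2:Mul1,r3:Mul2
cycle 10: stall // r0:3,r1:6,r2:Mul1,r3:Mul2
cycle 11: CDB Mul1=18; issue MUL r1<-Mul1 // r0:3,r1:Mul1,r2:18,r3:Mul2
cycle 12: CDB Mul2=24; issue MUL r3<-Mul2 // r0:3,r1:Mul1,r2:18,r3:Mul2
cycle 13: issue ADD r2<-Add1 // r0:3,r1:Mul1,r2:Add1,r3:Mul2
cycle 14: stall // r0:3,r1:Mul1,r2:Add1,r3:Mul2
cycle 15: stall // r0:3,r1:Mul1,r2:Add1,r3:Mul2
cycle 16: CDB Mul1=9; issue MUL r3<-Mul1 // r0:3,r1:9,r2:Add1,r3:Mul1
cycle 17: CDB Mul2=72 // r0:3,r1:9,r2:Add1,r3:Mul1
cycle 18: - // r0:3,r1:9,r2:Add1,r3:Mul1
cycle 19: - // r0:3,r1:9,r2:Add1,r3:Mul1
cycle 20: CDB Add1=81 // r0:3,r1:9,r2:81,r3:Mul1

STATUS = TAG Mul1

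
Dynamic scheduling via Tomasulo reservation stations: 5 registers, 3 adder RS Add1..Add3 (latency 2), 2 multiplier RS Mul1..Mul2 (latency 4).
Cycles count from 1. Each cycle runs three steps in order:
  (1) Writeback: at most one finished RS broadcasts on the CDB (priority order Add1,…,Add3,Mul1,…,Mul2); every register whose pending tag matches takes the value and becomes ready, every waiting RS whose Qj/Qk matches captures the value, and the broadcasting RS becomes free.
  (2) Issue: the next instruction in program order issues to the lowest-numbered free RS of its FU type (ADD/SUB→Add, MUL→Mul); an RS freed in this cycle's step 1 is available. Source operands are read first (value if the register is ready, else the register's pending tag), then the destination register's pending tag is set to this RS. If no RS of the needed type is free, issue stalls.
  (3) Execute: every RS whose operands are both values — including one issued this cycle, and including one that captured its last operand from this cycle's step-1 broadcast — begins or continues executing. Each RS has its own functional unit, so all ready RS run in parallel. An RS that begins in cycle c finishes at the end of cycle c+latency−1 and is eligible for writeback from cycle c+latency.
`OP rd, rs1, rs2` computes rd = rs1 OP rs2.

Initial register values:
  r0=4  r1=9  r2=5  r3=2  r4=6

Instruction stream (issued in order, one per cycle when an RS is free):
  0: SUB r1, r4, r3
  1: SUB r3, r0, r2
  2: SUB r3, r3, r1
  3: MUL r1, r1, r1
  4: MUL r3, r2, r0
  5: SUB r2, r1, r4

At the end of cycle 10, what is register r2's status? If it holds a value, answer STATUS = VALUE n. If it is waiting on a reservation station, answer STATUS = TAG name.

cycle 1: issue SUB r1<-Add1 // r0:4,r1:Add1,r2:5,r3:2,r4:6
cycle 2: issue SUB r3<-Add2 // r0:4,r1:Add1,r2:5,r3:Add2,r4:6
cycle 3: CDB Add1=4; issue SUB r3<-Add1 // r0:4,r1:4,r2:5,r3:Add1,r4:6
cycle 4: CDB Add2=-1; issue MUL r1<-Mul1 // r0:4,r1:Mul1,r2:5,r3:Add1,r4:6
cycle 5: issue MUL r3<-Mul2 // r0:4,r1:Mul1,r2:5,r3:Mul2,r4:6
cycle 6: CDB Add1=-5; issue SUB r2<-Add1 // r0:4,r1:Mul1,r2:Add1,r3:Mul2,r4:6
cycle 7: - // r0:4,r1:Mul1,r2:Add1,r3:Mul2,r4:6
cycle 8: CDB Mul1=16 // r0:4,r1:16,r2:Add1,r3:Mul2,r4:6
cycle 9: CDB Mul2=20 // r0:4,r1:16,r2:Add1,r3:20,r4:6
cycle 10: CDB Add1=10 // r0:4,r1:16,r2:10,r3:20,r4:6

STATUS = VALUE 10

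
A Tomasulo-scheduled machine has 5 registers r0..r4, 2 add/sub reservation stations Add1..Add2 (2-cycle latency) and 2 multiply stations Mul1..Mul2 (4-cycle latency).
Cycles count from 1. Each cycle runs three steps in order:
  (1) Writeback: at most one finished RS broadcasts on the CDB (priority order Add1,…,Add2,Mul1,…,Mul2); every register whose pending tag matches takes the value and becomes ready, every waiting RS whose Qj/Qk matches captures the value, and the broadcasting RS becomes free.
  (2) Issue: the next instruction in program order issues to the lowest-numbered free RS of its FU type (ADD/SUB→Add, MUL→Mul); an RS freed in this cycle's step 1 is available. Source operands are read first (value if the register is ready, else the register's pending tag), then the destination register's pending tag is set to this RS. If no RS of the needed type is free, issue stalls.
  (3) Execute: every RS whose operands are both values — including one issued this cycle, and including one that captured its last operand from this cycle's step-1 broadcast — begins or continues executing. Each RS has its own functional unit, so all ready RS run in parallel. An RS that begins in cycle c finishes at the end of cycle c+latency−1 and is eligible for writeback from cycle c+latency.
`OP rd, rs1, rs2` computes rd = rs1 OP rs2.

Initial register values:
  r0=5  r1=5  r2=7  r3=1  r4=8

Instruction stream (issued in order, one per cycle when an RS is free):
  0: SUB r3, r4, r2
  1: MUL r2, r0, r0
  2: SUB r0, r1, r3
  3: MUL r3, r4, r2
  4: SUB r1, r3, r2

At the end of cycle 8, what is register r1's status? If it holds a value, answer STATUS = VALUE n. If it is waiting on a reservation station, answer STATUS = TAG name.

STATUS = TAG Add1

cycle 1: issue SUB r3<-Add1 // r0:5,r1:5,r2:7,r3:Add1,r4:8
cycle 2: issue MUL r2<-Mul1 // r0:5,r1:5,r2:Mul1,r3:Add1,r4:8
cycle 3: CDB Add1=1; issue SUB r0<-Add1 // r0:Add1,r1:5,r2:Mul1,r3:1,r4:8
cycle 4: issue MUL r3<-Mul2 // r0:Add1,r1:5,r2:Mul1,r3:Mul2,r4:8
cycle 5: CDB Add1=4; issue SUB r1<-Add1 // r0:4,r1:Add1,r2:Mul1,r3:Mul2,r4:8
cycle 6: CDB Mul1=25 // r0:4,r1:Add1,r2:25,r3:Mul2,r4:8
cycle 7: - // r0:4,r1:Add1,r2:25,r3:Mul2,r4:8
cycle 8: - // r0:4,r1:Add1,r2:25,r3:Mul2,r4:8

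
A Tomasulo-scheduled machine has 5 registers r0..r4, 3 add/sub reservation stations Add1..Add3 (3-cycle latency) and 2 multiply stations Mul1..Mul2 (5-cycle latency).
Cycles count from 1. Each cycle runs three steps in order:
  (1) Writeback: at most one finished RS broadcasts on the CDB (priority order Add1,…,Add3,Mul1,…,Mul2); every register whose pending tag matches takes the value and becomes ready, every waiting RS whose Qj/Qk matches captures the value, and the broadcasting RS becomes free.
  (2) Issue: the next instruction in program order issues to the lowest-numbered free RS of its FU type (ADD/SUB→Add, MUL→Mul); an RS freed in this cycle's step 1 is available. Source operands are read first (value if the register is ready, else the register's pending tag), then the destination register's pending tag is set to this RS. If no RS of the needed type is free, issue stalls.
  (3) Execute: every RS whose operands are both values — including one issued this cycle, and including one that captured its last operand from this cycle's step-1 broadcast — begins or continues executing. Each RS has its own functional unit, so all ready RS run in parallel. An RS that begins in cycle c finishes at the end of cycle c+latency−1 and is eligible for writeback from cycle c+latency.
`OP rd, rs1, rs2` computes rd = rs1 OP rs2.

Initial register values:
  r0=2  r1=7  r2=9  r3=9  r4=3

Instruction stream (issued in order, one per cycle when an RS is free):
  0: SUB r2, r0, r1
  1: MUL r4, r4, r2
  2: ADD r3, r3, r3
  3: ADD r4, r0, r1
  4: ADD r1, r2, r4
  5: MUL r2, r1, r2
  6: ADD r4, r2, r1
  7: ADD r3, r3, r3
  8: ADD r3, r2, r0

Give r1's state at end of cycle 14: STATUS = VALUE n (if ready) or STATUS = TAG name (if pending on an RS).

STATUS = VALUE 4

c1: issue SUB r2<-Add1 | r0:2,r1:7,r2:Add1,r3:9,r4:3
c2: issue MUL r4<-Mul1 | r0:2,r1:7,r2:Add1,r3:9,r4:Mul1
c3: issue ADD r3<-Add2 | r0:2,r1:7,r2:Add1,r3:Add2,r4:Mul1
c4: CDB Add1=-5; issue ADD r4<-Add1 | r0:2,r1:7,r2:-5,r3:Add2,r4:Add1
c5: issue ADD r1<-Add3 | r0:2,r1:Add3,r2:-5,r3:Add2,r4:Add1
c6: CDB Add2=18; issue MUL r2<-Mul2 | r0:2,r1:Add3,r2:Mul2,r3:18,r4:Add1
c7: CDB Add1=9; issue ADD r4<-Add1 | r0:2,r1:Add3,r2:Mul2,r3:18,r4:Add1
c8: issue ADD r3<-Add2 | r0:2,r1:Add3,r2:Mul2,r3:Add2,r4:Add1
c9: CDB Mul1=-15; stall | r0:2,r1:Add3,r2:Mul2,r3:Add2,r4:Add1
c10: CDB Add3=4; issue ADD r3<-Add3 | r0:2,r1:4,r2:Mul2,r3:Add3,r4:Add1
c11: CDB Add2=36 | r0:2,r1:4,r2:Mul2,r3:Add3,r4:Add1
c12: - | r0:2,r1:4,r2:Mul2,r3:Add3,r4:Add1
c13: - | r0:2,r1:4,r2:Mul2,r3:Add3,r4:Add1
c14: - | r0:2,r1:4,r2:Mul2,r3:Add3,r4:Add1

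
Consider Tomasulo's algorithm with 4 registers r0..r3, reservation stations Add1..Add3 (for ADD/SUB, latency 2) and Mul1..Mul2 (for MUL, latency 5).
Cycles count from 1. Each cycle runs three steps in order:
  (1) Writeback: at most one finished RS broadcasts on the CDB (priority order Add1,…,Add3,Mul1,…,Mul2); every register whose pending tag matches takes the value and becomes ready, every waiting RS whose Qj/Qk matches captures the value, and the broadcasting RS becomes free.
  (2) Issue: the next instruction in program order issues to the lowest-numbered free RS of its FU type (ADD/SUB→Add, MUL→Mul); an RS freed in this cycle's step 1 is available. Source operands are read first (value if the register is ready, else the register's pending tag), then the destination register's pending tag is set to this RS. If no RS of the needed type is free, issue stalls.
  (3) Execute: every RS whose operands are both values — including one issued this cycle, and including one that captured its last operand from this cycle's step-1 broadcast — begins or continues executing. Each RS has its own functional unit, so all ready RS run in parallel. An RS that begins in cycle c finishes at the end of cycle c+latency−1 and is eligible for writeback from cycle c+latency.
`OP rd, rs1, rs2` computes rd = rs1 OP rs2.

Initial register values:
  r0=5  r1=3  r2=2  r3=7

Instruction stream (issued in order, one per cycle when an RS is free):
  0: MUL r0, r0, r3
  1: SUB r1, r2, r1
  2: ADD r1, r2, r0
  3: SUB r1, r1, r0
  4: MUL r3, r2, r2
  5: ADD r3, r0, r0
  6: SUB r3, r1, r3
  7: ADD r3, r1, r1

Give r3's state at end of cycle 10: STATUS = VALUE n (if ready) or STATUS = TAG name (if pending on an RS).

STATUS = TAG Add3

c1: issue MUL r0<-Mul1 | r0:Mul1,r1:3,r2:2,r3:7
c2: issue SUB r1<-Add1 | r0:Mul1,r1:Add1,r2:2,r3:7
c3: issue ADD r1<-Add2 | r0:Mul1,r1:Add2,r2:2,r3:7
c4: CDB Add1=-1; issue SUB r1<-Add1 | r0:Mul1,r1:Add1,r2:2,r3:7
c5: issue MUL r3<-Mul2 | r0:Mul1,r1:Add1,r2:2,r3:Mul2
c6: CDB Mul1=35; issue ADD r3<-Add3 | r0:35,r1:Add1,r2:2,r3:Add3
c7: stall | r0:35,r1:Add1,r2:2,r3:Add3
c8: CDB Add2=37; issue SUB r3<-Add2 | r0:35,r1:Add1,r2:2,r3:Add2
c9: CDB Add3=70; issue ADD r3<-Add3 | r0:35,r1:Add1,r2:2,r3:Add3
c10: CDB Add1=2 | r0:35,r1:2,r2:2,r3:Add3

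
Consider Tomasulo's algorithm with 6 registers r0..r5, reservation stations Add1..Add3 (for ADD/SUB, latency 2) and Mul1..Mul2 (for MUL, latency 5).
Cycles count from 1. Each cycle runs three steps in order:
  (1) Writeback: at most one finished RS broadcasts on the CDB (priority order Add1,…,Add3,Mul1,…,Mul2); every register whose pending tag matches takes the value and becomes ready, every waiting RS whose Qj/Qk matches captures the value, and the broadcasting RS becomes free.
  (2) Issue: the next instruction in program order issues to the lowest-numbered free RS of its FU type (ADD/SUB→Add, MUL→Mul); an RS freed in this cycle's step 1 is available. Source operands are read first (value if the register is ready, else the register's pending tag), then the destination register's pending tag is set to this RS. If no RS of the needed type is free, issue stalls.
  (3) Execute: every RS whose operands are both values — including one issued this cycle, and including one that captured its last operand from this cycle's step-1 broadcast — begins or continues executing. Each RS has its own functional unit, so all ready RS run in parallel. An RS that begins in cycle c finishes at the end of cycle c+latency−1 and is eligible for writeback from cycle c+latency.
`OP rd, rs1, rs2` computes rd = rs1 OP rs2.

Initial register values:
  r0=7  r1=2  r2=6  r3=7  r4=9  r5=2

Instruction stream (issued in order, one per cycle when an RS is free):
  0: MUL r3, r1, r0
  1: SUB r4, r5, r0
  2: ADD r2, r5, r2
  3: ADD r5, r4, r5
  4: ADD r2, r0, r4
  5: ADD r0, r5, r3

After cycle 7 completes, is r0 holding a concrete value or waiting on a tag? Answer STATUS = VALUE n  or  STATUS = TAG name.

STATUS = TAG Add1

c1: issue MUL r3<-Mul1 | r0:7,r1:2,r2:6,r3:Mul1,r4:9,r5:2
c2: issue SUB r4<-Add1 | r0:7,r1:2,r2:6,r3:Mul1,r4:Add1,r5:2
c3: issue ADD r2<-Add2 | r0:7,r1:2,r2:Add2,r3:Mul1,r4:Add1,r5:2
c4: CDB Add1=-5; issue ADD r5<-Add1 | r0:7,r1:2,r2:Add2,r3:Mul1,r4:-5,r5:Add1
c5: CDB Add2=8; issue ADD r2<-Add2 | r0:7,r1:2,r2:Add2,r3:Mul1,r4:-5,r5:Add1
c6: CDB Add1=-3; issue ADD r0<-Add1 | r0:Add1,r1:2,r2:Add2,r3:Mul1,r4:-5,r5:-3
c7: CDB Add2=2 | r0:Add1,r1:2,r2:2,r3:Mul1,r4:-5,r5:-3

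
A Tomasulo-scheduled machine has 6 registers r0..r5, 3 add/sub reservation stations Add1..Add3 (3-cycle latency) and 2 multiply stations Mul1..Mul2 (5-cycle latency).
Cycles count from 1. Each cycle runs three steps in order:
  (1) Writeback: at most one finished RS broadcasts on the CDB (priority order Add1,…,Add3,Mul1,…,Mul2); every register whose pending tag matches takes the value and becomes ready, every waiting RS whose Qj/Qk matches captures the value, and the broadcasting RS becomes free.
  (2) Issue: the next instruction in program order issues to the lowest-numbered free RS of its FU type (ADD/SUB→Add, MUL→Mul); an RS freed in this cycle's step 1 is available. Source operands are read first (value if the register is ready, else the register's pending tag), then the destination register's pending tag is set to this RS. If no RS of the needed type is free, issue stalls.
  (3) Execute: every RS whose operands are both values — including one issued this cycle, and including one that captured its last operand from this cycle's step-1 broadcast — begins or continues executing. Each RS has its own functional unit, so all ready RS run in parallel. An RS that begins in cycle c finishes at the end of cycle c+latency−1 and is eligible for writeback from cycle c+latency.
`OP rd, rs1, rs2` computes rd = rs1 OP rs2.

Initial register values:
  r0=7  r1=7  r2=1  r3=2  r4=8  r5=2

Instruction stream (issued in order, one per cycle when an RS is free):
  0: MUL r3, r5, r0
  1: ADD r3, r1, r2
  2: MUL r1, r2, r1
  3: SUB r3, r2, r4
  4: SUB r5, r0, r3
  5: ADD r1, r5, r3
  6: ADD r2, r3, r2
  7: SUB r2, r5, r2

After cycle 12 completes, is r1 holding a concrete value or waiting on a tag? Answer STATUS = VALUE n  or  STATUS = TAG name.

STATUS = TAG Add3

cycle 1: issue MUL r3<-Mul1 // r0:7,r1:7,r2:1,r3:Mul1,r4:8,r5:2
cycle 2: issue ADD r3<-Add1 // r0:7,r1:7,r2:1,r3:Add1,r4:8,r5:2
cycle 3: issue MUL r1<-Mul2 // r0:7,r1:Mul2,r2:1,r3:Add1,r4:8,r5:2
cycle 4: issue SUB r3<-Add2 // r0:7,r1:Mul2,r2:1,r3:Add2,r4:8,r5:2
cycle 5: CDB Add1=8; issue SUB r5<-Add1 // r0:7,r1:Mul2,r2:1,r3:Add2,r4:8,r5:Add1
cycle 6: CDB Mul1=14; issue ADD r1<-Add3 // r0:7,r1:Add3,r2:1,r3:Add2,r4:8,r5:Add1
cycle 7: CDB Add2=-7; issue ADD r2<-Add2 // r0:7,r1:Add3,r2:Add2,r3:-7,r4:8,r5:Add1
cycle 8: CDB Mul2=7; stall // r0:7,r1:Add3,r2:Add2,r3:-7,r4:8,r5:Add1
cycle 9: stall // r0:7,r1:Add3,r2:Add2,r3:-7,r4:8,r5:Add1
cycle 10: CDB Add1=14; issue SUB r2<-Add1 // r0:7,r1:Add3,r2:Add1,r3:-7,r4:8,r5:14
cycle 11: CDB Add2=-6 // r0:7,r1:Add3,r2:Add1,r3:-7,r4:8,r5:14
cycle 12: - // r0:7,r1:Add3,r2:Add1,r3:-7,r4:8,r5:14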